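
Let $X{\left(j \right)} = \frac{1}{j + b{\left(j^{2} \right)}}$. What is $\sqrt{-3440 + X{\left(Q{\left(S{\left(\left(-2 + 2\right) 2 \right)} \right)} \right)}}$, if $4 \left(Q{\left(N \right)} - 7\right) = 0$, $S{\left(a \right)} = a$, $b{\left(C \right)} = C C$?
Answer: $\frac{3 i \sqrt{554075382}}{1204} \approx 58.651 i$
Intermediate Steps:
$b{\left(C \right)} = C^{2}$
$Q{\left(N \right)} = 7$ ($Q{\left(N \right)} = 7 + \frac{1}{4} \cdot 0 = 7 + 0 = 7$)
$X{\left(j \right)} = \frac{1}{j + j^{4}}$ ($X{\left(j \right)} = \frac{1}{j + \left(j^{2}\right)^{2}} = \frac{1}{j + j^{4}}$)
$\sqrt{-3440 + X{\left(Q{\left(S{\left(\left(-2 + 2\right) 2 \right)} \right)} \right)}} = \sqrt{-3440 + \frac{1}{7 + 7^{4}}} = \sqrt{-3440 + \frac{1}{7 + 2401}} = \sqrt{-3440 + \frac{1}{2408}} = \sqrt{- \frac{8283519}{2408}} = \frac{3 i \sqrt{554075382}}{1204}$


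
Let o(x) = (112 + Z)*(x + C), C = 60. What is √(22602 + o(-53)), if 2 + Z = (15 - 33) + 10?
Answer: 2*√5829 ≈ 152.70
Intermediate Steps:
Z = -10 (Z = -2 + ((15 - 33) + 10) = -2 + (-18 + 10) = -2 - 8 = -10)
o(x) = 6120 + 102*x (o(x) = (112 - 10)*(x + 60) = 102*(60 + x) = 6120 + 102*x)
√(22602 + o(-53)) = √(22602 + (6120 + 102*(-53))) = √(22602 + (6120 - 5406)) = √(22602 + 714) = √23316 = 2*√5829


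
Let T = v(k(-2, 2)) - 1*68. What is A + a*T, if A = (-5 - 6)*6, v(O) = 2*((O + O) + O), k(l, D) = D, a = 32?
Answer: -1858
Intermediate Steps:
v(O) = 6*O (v(O) = 2*(2*O + O) = 2*(3*O) = 6*O)
A = -66 (A = -11*6 = -66)
T = -56 (T = 6*2 - 1*68 = 12 - 68 = -56)
A + a*T = -66 + 32*(-56) = -66 - 1792 = -1858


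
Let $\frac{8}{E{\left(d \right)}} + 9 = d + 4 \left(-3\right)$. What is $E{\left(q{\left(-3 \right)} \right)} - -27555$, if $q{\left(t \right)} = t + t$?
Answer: $\frac{743977}{27} \approx 27555.0$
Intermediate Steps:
$q{\left(t \right)} = 2 t$
$E{\left(d \right)} = \frac{8}{-21 + d}$ ($E{\left(d \right)} = \frac{8}{-9 + \left(d + 4 \left(-3\right)\right)} = \frac{8}{-9 + \left(d - 12\right)} = \frac{8}{-9 + \left(-12 + d\right)} = \frac{8}{-21 + d}$)
$E{\left(q{\left(-3 \right)} \right)} - -27555 = \frac{8}{-21 + 2 \left(-3\right)} - -27555 = \frac{8}{-21 - 6} + 27555 = \frac{8}{-27} + 27555 = 8 \left(- \frac{1}{27}\right) + 27555 = - \frac{8}{27} + 27555 = \frac{743977}{27}$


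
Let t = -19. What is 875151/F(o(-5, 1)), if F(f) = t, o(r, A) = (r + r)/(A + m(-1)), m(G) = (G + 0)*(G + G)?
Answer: -875151/19 ≈ -46061.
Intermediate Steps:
m(G) = 2*G² (m(G) = G*(2*G) = 2*G²)
o(r, A) = 2*r/(2 + A) (o(r, A) = (r + r)/(A + 2*(-1)²) = (2*r)/(A + 2*1) = (2*r)/(A + 2) = (2*r)/(2 + A) = 2*r/(2 + A))
F(f) = -19
875151/F(o(-5, 1)) = 875151/(-19) = 875151*(-1/19) = -875151/19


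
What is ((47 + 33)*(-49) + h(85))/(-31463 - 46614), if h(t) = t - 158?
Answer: 3993/78077 ≈ 0.051142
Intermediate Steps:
h(t) = -158 + t
((47 + 33)*(-49) + h(85))/(-31463 - 46614) = ((47 + 33)*(-49) + (-158 + 85))/(-31463 - 46614) = (80*(-49) - 73)/(-78077) = (-3920 - 73)*(-1/78077) = -3993*(-1/78077) = 3993/78077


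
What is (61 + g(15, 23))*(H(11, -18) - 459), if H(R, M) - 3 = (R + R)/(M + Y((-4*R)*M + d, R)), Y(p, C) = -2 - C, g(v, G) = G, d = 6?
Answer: -1189272/31 ≈ -38364.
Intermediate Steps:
H(R, M) = 3 + 2*R/(-2 + M - R) (H(R, M) = 3 + (R + R)/(M + (-2 - R)) = 3 + (2*R)/(-2 + M - R) = 3 + 2*R/(-2 + M - R))
(61 + g(15, 23))*(H(11, -18) - 459) = (61 + 23)*((6 + 11 - 3*(-18))/(2 + 11 - 1*(-18)) - 459) = 84*((6 + 11 + 54)/(2 + 11 + 18) - 459) = 84*(71/31 - 459) = 84*(-14158/31) = -1189272/31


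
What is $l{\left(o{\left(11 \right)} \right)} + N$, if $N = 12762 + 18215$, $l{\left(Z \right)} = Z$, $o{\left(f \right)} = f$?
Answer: $30988$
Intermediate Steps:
$N = 30977$
$l{\left(o{\left(11 \right)} \right)} + N = 11 + 30977 = 30988$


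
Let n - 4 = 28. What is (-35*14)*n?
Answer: -15680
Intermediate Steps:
n = 32 (n = 4 + 28 = 32)
(-35*14)*n = -35*14*32 = -490*32 = -15680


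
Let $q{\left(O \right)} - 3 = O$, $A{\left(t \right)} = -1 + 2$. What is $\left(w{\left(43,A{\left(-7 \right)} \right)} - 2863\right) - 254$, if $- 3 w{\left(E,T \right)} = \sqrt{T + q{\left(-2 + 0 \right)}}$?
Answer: $-3117 - \frac{\sqrt{2}}{3} \approx -3117.5$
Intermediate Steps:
$A{\left(t \right)} = 1$
$q{\left(O \right)} = 3 + O$
$w{\left(E,T \right)} = - \frac{\sqrt{1 + T}}{3}$ ($w{\left(E,T \right)} = - \frac{\sqrt{T + \left(3 + \left(-2 + 0\right)\right)}}{3} = - \frac{\sqrt{T + \left(3 - 2\right)}}{3} = - \frac{\sqrt{T + 1}}{3} = - \frac{\sqrt{1 + T}}{3}$)
$\left(w{\left(43,A{\left(-7 \right)} \right)} - 2863\right) - 254 = \left(- \frac{\sqrt{1 + 1}}{3} - 2863\right) - 254 = \left(- \frac{\sqrt{2}}{3} - 2863\right) - 254 = \left(-2863 - \frac{\sqrt{2}}{3}\right) - 254 = -3117 - \frac{\sqrt{2}}{3}$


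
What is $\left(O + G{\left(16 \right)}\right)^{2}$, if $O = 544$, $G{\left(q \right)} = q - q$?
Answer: $295936$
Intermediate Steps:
$G{\left(q \right)} = 0$
$\left(O + G{\left(16 \right)}\right)^{2} = \left(544 + 0\right)^{2} = 544^{2} = 295936$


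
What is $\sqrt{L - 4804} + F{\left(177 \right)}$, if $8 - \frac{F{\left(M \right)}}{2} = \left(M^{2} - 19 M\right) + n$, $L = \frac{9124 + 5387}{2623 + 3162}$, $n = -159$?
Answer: $-55598 + \frac{i \sqrt{160687798765}}{5785} \approx -55598.0 + 69.293 i$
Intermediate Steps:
$L = \frac{14511}{5785} \approx 2.5084$
$F{\left(M \right)} = 334 - 2 M^{2} + 38 M$ ($F{\left(M \right)} = 16 - 2 \left(\left(M^{2} - 19 M\right) - 159\right) = 16 - 2 \left(-159 + M^{2} - 19 M\right) = 16 + \left(318 - 2 M^{2} + 38 M\right) = 334 - 2 M^{2} + 38 M$)
$\sqrt{L - 4804} + F{\left(177 \right)} = \sqrt{\frac{14511}{5785} - 4804} + \left(334 - 2 \cdot 177^{2} + 38 \cdot 177\right) = \sqrt{- \frac{27776629}{5785}} + \left(334 - 62658 + 6726\right) = \frac{i \sqrt{160687798765}}{5785} + \left(334 - 62658 + 6726\right) = \frac{i \sqrt{160687798765}}{5785} - 55598 = -55598 + \frac{i \sqrt{160687798765}}{5785}$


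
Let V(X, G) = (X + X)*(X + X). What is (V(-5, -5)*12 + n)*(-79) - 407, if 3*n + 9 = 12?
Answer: -95286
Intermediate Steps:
n = 1 (n = -3 + (⅓)*12 = -3 + 4 = 1)
V(X, G) = 4*X² (V(X, G) = (2*X)*(2*X) = 4*X²)
(V(-5, -5)*12 + n)*(-79) - 407 = ((4*(-5)²)*12 + 1)*(-79) - 407 = ((4*25)*12 + 1)*(-79) - 407 = (100*12 + 1)*(-79) - 407 = (1200 + 1)*(-79) - 407 = 1201*(-79) - 407 = -94879 - 407 = -95286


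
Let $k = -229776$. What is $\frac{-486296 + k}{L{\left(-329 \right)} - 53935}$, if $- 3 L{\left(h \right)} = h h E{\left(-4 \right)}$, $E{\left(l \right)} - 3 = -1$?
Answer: $\frac{306888}{54041} \approx 5.6788$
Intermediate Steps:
$E{\left(l \right)} = 2$ ($E{\left(l \right)} = 3 - 1 = 2$)
$L{\left(h \right)} = - \frac{2 h^{2}}{3}$ ($L{\left(h \right)} = - \frac{h h 2}{3} = - \frac{h^{2} \cdot 2}{3} = - \frac{2 h^{2}}{3}$)
$\frac{-486296 + k}{L{\left(-329 \right)} - 53935} = \frac{-486296 - 229776}{- \frac{2 \left(-329\right)^{2}}{3} - 53935} = - \frac{716072}{\left(- \frac{2}{3}\right) 108241 - 53935} = - \frac{716072}{- \frac{216482}{3} - 53935} = - \frac{716072}{- \frac{378287}{3}} = \left(-716072\right) \left(- \frac{3}{378287}\right) = \frac{306888}{54041}$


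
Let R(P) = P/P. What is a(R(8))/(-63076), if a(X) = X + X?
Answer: -1/31538 ≈ -3.1708e-5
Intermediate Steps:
R(P) = 1
a(X) = 2*X
a(R(8))/(-63076) = (2*1)/(-63076) = 2*(-1/63076) = -1/31538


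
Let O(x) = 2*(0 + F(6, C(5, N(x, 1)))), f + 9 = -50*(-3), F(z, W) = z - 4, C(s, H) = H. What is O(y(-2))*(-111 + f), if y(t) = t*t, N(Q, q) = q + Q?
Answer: 120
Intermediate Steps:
N(Q, q) = Q + q
F(z, W) = -4 + z
f = 141 (f = -9 - 50*(-3) = -9 + 150 = 141)
y(t) = t²
O(x) = 4 (O(x) = 2*(0 + (-4 + 6)) = 2*(0 + 2) = 2*2 = 4)
O(y(-2))*(-111 + f) = 4*(-111 + 141) = 4*30 = 120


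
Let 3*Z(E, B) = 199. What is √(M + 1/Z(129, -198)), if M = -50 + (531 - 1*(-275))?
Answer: √29938953/199 ≈ 27.496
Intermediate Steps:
Z(E, B) = 199/3 (Z(E, B) = (⅓)*199 = 199/3)
M = 756 (M = -50 + (531 + 275) = -50 + 806 = 756)
√(M + 1/Z(129, -198)) = √(756 + 1/(199/3)) = √(756 + 3/199) = √(150447/199) = √29938953/199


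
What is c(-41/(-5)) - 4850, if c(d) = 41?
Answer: -4809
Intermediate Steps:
c(-41/(-5)) - 4850 = 41 - 4850 = -4809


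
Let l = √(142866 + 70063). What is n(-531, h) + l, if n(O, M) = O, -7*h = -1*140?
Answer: -531 + √212929 ≈ -69.558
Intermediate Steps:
l = √212929 ≈ 461.44
h = 20 (h = -(-1)*140/7 = -⅐*(-140) = 20)
n(-531, h) + l = -531 + √212929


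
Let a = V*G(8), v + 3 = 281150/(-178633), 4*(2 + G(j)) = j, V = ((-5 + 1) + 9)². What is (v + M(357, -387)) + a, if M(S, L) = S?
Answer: 62954932/178633 ≈ 352.43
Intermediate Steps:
V = 25 (V = (-4 + 9)² = 5² = 25)
G(j) = -2 + j/4
v = -817049/178633 (v = -3 + 281150/(-178633) = -3 + 281150*(-1/178633) = -3 - 281150/178633 = -817049/178633 ≈ -4.5739)
a = 0 (a = 25*(-2 + (¼)*8) = 25*(-2 + 2) = 25*0 = 0)
(v + M(357, -387)) + a = (-817049/178633 + 357) + 0 = 62954932/178633 + 0 = 62954932/178633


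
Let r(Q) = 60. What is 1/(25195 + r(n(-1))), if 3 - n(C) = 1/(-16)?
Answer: 1/25255 ≈ 3.9596e-5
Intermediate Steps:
n(C) = 49/16 (n(C) = 3 - 1/(-16) = 3 - 1*(-1/16) = 3 + 1/16 = 49/16)
1/(25195 + r(n(-1))) = 1/(25195 + 60) = 1/25255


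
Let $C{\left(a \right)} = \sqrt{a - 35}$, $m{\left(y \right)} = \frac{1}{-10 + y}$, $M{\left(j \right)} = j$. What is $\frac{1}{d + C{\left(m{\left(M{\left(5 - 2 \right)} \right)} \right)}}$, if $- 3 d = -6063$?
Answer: $\frac{14147}{28591333} - \frac{i \sqrt{1722}}{28591333} \approx 0.0004948 - 1.4514 \cdot 10^{-6} i$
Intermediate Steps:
$d = 2021$ ($d = \left(- \frac{1}{3}\right) \left(-6063\right) = 2021$)
$C{\left(a \right)} = \sqrt{-35 + a}$
$\frac{1}{d + C{\left(m{\left(M{\left(5 - 2 \right)} \right)} \right)}} = \frac{1}{2021 + \sqrt{-35 + \frac{1}{-10 + \left(5 - 2\right)}}} = \frac{1}{2021 + \sqrt{-35 + \frac{1}{-10 + 3}}} = \frac{1}{2021 + \sqrt{-35 + \frac{1}{-7}}} = \frac{1}{2021 + \sqrt{-35 - \frac{1}{7}}} = \frac{1}{2021 + \sqrt{- \frac{246}{7}}} = \frac{1}{2021 + \frac{i \sqrt{1722}}{7}}$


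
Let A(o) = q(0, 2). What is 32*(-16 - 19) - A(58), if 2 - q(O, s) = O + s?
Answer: -1120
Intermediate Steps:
q(O, s) = 2 - O - s (q(O, s) = 2 - (O + s) = 2 + (-O - s) = 2 - O - s)
A(o) = 0 (A(o) = 2 - 1*0 - 1*2 = 2 + 0 - 2 = 0)
32*(-16 - 19) - A(58) = 32*(-16 - 19) - 1*0 = 32*(-35) + 0 = -1120 + 0 = -1120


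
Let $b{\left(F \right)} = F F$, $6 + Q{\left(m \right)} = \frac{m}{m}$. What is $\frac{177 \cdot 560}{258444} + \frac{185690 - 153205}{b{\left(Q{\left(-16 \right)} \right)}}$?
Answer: $\frac{139967189}{107685} \approx 1299.8$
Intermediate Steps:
$Q{\left(m \right)} = -5$ ($Q{\left(m \right)} = -6 + \frac{m}{m} = -6 + 1 = -5$)
$b{\left(F \right)} = F^{2}$
$\frac{177 \cdot 560}{258444} + \frac{185690 - 153205}{b{\left(Q{\left(-16 \right)} \right)}} = \frac{177 \cdot 560}{258444} + \frac{185690 - 153205}{\left(-5\right)^{2}} = 99120 \cdot \frac{1}{258444} + \frac{185690 - 153205}{25} = \frac{8260}{21537} + 32485 \cdot \frac{1}{25} = \frac{8260}{21537} + \frac{6497}{5} = \frac{139967189}{107685}$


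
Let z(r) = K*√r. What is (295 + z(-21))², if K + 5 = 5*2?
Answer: 86500 + 2950*I*√21 ≈ 86500.0 + 13519.0*I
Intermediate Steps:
K = 5 (K = -5 + 5*2 = -5 + 10 = 5)
z(r) = 5*√r
(295 + z(-21))² = (295 + 5*√(-21))² = (295 + 5*(I*√21))² = (295 + 5*I*√21)²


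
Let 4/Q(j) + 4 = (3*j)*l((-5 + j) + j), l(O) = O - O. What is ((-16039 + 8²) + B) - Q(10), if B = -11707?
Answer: -27681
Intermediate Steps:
l(O) = 0
Q(j) = -1 (Q(j) = 4/(-4 + (3*j)*0) = 4/(-4 + 0) = 4/(-4) = 4*(-¼) = -1)
((-16039 + 8²) + B) - Q(10) = ((-16039 + 8²) - 11707) - 1*(-1) = ((-16039 + 64) - 11707) + 1 = (-15975 - 11707) + 1 = -27682 + 1 = -27681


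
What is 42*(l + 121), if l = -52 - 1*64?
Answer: 210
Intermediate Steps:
l = -116 (l = -52 - 64 = -116)
42*(l + 121) = 42*(-116 + 121) = 42*5 = 210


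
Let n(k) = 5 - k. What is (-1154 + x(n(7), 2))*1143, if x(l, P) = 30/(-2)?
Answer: -1336167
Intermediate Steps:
x(l, P) = -15 (x(l, P) = 30*(-½) = -15)
(-1154 + x(n(7), 2))*1143 = (-1154 - 15)*1143 = -1169*1143 = -1336167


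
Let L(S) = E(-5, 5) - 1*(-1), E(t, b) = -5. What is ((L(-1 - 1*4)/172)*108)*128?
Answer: -13824/43 ≈ -321.49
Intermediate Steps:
L(S) = -4 (L(S) = -5 - 1*(-1) = -5 + 1 = -4)
((L(-1 - 1*4)/172)*108)*128 = (-4/172*108)*128 = (-4*1/172*108)*128 = -1/43*108*128 = -108/43*128 = -13824/43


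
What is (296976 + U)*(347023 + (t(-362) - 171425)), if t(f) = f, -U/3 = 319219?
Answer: -115775095716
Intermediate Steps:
U = -957657 (U = -3*319219 = -957657)
(296976 + U)*(347023 + (t(-362) - 171425)) = (296976 - 957657)*(347023 + (-362 - 171425)) = -660681*(347023 - 171787) = -660681*175236 = -115775095716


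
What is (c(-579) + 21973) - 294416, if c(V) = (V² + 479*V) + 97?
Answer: -214446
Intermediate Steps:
c(V) = 97 + V² + 479*V
(c(-579) + 21973) - 294416 = ((97 + (-579)² + 479*(-579)) + 21973) - 294416 = ((97 + 335241 - 277341) + 21973) - 294416 = (57997 + 21973) - 294416 = 79970 - 294416 = -214446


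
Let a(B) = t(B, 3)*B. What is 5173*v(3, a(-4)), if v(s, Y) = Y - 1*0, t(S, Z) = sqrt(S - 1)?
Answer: -20692*I*sqrt(5) ≈ -46269.0*I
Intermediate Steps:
t(S, Z) = sqrt(-1 + S)
a(B) = B*sqrt(-1 + B) (a(B) = sqrt(-1 + B)*B = B*sqrt(-1 + B))
v(s, Y) = Y (v(s, Y) = Y + 0 = Y)
5173*v(3, a(-4)) = 5173*(-4*sqrt(-1 - 4)) = 5173*(-4*I*sqrt(5)) = -20692*I*sqrt(5)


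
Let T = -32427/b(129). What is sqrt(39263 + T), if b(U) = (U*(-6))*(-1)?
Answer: sqrt(290079290)/86 ≈ 198.04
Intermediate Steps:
b(U) = 6*U (b(U) = -6*U*(-1) = 6*U)
T = -3603/86 (T = -32427/(6*129) = -32427/774 = -32427*1/774 = -3603/86 ≈ -41.895)
sqrt(39263 + T) = sqrt(39263 - 3603/86) = sqrt(3373015/86) = sqrt(290079290)/86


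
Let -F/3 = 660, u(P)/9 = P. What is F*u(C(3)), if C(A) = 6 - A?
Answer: -53460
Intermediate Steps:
u(P) = 9*P
F = -1980 (F = -3*660 = -1980)
F*u(C(3)) = -17820*(6 - 1*3) = -17820*(6 - 3) = -17820*3 = -1980*27 = -53460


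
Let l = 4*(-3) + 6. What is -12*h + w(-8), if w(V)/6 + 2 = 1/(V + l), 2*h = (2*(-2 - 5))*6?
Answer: 3441/7 ≈ 491.57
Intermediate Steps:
h = -42 (h = ((2*(-2 - 5))*6)/2 = ((2*(-7))*6)/2 = (-14*6)/2 = (1/2)*(-84) = -42)
l = -6 (l = -12 + 6 = -6)
w(V) = -12 + 6/(-6 + V) (w(V) = -12 + 6/(V - 6) = -12 + 6/(-6 + V))
-12*h + w(-8) = -12*(-42) + 6*(13 - 2*(-8))/(-6 - 8) = 504 + 6*(13 + 16)/(-14) = 504 + 6*(-1/14)*29 = 504 - 87/7 = 3441/7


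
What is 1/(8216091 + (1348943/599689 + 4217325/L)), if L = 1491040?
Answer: 178832057312/1469301364674883921 ≈ 1.2171e-7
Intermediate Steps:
1/(8216091 + (1348943/599689 + 4217325/L)) = 1/(8216091 + (1348943/599689 + 4217325/1491040)) = 1/(8216091 + (1348943*(1/599689) + 4217325*(1/1491040))) = 1/(8216091 + (1348943/599689 + 843465/298208)) = 1/(8216091 + 908082276529/178832057312) = 1/(1469301364674883921/178832057312) = 178832057312/1469301364674883921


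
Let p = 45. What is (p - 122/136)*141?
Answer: 422859/68 ≈ 6218.5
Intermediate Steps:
(p - 122/136)*141 = (45 - 122/136)*141 = (45 - 122*1/136)*141 = (45 - 61/68)*141 = (2999/68)*141 = 422859/68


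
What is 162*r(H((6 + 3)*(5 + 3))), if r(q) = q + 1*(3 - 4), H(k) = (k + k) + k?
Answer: 34830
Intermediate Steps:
H(k) = 3*k (H(k) = 2*k + k = 3*k)
r(q) = -1 + q (r(q) = q + 1*(-1) = q - 1 = -1 + q)
162*r(H((6 + 3)*(5 + 3))) = 162*(-1 + 3*((6 + 3)*(5 + 3))) = 162*(-1 + 3*(9*8)) = 162*(-1 + 3*72) = 162*(-1 + 216) = 162*215 = 34830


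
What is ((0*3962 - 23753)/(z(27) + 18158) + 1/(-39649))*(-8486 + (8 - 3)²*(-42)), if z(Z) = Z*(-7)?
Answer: 8981011150976/712452881 ≈ 12606.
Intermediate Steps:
z(Z) = -7*Z
((0*3962 - 23753)/(z(27) + 18158) + 1/(-39649))*(-8486 + (8 - 3)²*(-42)) = ((0*3962 - 23753)/(-7*27 + 18158) + 1/(-39649))*(-8486 + (8 - 3)²*(-42)) = ((0 - 23753)/(-189 + 18158) - 1/39649)*(-8486 + 5²*(-42)) = (-23753/17969 - 1/39649)*(-8486 + 25*(-42)) = (-23753*1/17969 - 1/39649)*(-8486 - 1050) = (-23753/17969 - 1/39649)*(-9536) = -941800666/712452881*(-9536) = 8981011150976/712452881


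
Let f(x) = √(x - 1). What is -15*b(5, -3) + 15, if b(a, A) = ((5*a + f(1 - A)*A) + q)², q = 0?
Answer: -9765 + 2250*√3 ≈ -5867.9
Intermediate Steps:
f(x) = √(-1 + x)
b(a, A) = (5*a + A*√(-A))² (b(a, A) = ((5*a + √(-1 + (1 - A))*A) + 0)² = ((5*a + √(-A)*A) + 0)² = ((5*a + A*√(-A)) + 0)² = (5*a + A*√(-A))²)
-15*b(5, -3) + 15 = -15*(-(-1*(-3))^(3/2) + 5*5)² + 15 = -15*(-3^(3/2) + 25)² + 15 = -15*(-3*√3 + 25)² + 15 = -15*(25 - 3*√3)² + 15 = 15 - 15*(25 - 3*√3)²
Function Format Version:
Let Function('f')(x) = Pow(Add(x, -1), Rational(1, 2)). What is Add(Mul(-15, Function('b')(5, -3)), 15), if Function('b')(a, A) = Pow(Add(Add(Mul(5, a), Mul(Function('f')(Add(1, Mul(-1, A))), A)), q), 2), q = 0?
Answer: Add(-9765, Mul(2250, Pow(3, Rational(1, 2)))) ≈ -5867.9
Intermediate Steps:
Function('f')(x) = Pow(Add(-1, x), Rational(1, 2))
Function('b')(a, A) = Pow(Add(Mul(5, a), Mul(A, Pow(Mul(-1, A), Rational(1, 2)))), 2) (Function('b')(a, A) = Pow(Add(Add(Mul(5, a), Mul(Pow(Add(-1, Add(1, Mul(-1, A))), Rational(1, 2)), A)), 0), 2) = Pow(Add(Add(Mul(5, a), Mul(Pow(Mul(-1, A), Rational(1, 2)), A)), 0), 2) = Pow(Add(Add(Mul(5, a), Mul(A, Pow(Mul(-1, A), Rational(1, 2)))), 0), 2) = Pow(Add(Mul(5, a), Mul(A, Pow(Mul(-1, A), Rational(1, 2)))), 2))
Add(Mul(-15, Function('b')(5, -3)), 15) = Add(Mul(-15, Pow(Add(Mul(-1, Pow(Mul(-1, -3), Rational(3, 2))), Mul(5, 5)), 2)), 15) = Add(Mul(-15, Pow(Add(Mul(-1, Pow(3, Rational(3, 2))), 25), 2)), 15) = Add(Mul(-15, Pow(Add(Mul(-1, Mul(3, Pow(3, Rational(1, 2)))), 25), 2)), 15) = Add(Mul(-15, Pow(Add(Mul(-3, Pow(3, Rational(1, 2))), 25), 2)), 15) = Add(Mul(-15, Pow(Add(25, Mul(-3, Pow(3, Rational(1, 2)))), 2)), 15) = Add(15, Mul(-15, Pow(Add(25, Mul(-3, Pow(3, Rational(1, 2)))), 2)))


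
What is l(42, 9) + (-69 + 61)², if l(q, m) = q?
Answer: 106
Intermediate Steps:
l(42, 9) + (-69 + 61)² = 42 + (-69 + 61)² = 42 + (-8)² = 42 + 64 = 106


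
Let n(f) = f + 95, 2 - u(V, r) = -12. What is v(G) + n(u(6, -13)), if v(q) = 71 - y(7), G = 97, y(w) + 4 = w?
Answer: 177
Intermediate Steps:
y(w) = -4 + w
u(V, r) = 14 (u(V, r) = 2 - 1*(-12) = 2 + 12 = 14)
v(q) = 68 (v(q) = 71 - (-4 + 7) = 71 - 1*3 = 71 - 3 = 68)
n(f) = 95 + f
v(G) + n(u(6, -13)) = 68 + (95 + 14) = 68 + 109 = 177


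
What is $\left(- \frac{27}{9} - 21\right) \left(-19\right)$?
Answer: $456$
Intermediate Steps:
$\left(- \frac{27}{9} - 21\right) \left(-19\right) = \left(\left(-27\right) \frac{1}{9} - 21\right) \left(-19\right) = \left(-3 - 21\right) \left(-19\right) = \left(-24\right) \left(-19\right) = 456$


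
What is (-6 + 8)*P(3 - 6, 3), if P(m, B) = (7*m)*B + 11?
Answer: -104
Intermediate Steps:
P(m, B) = 11 + 7*B*m (P(m, B) = 7*B*m + 11 = 11 + 7*B*m)
(-6 + 8)*P(3 - 6, 3) = (-6 + 8)*(11 + 7*3*(3 - 6)) = 2*(11 + 7*3*(-3)) = 2*(11 - 63) = 2*(-52) = -104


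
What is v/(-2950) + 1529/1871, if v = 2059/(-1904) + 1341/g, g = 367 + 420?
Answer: 6757079299599/8270608813600 ≈ 0.81700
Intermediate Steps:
g = 787
v = 932831/1498448 (v = 2059/(-1904) + 1341/787 = 2059*(-1/1904) + 1341*(1/787) = -2059/1904 + 1341/787 = 932831/1498448 ≈ 0.62253)
v/(-2950) + 1529/1871 = (932831/1498448)/(-2950) + 1529/1871 = (932831/1498448)*(-1/2950) + 1529*(1/1871) = -932831/4420421600 + 1529/1871 = 6757079299599/8270608813600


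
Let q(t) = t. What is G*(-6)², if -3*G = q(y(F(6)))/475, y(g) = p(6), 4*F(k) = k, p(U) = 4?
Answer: -48/475 ≈ -0.10105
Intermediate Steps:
F(k) = k/4
y(g) = 4
G = -4/1425 (G = -4/(3*475) = -⅓*4/475 = -4/1425 ≈ -0.0028070)
G*(-6)² = -4/1425*(-6)² = -4/1425*36 = -48/475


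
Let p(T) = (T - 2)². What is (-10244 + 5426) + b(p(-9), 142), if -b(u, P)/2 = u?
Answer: -5060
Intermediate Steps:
p(T) = (-2 + T)²
b(u, P) = -2*u
(-10244 + 5426) + b(p(-9), 142) = (-10244 + 5426) - 2*(-2 - 9)² = -4818 - 2*(-11)² = -4818 - 2*121 = -4818 - 242 = -5060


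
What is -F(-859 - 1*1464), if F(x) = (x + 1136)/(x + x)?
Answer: -1187/4646 ≈ -0.25549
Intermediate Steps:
F(x) = (1136 + x)/(2*x) (F(x) = (1136 + x)/((2*x)) = (1136 + x)*(1/(2*x)) = (1136 + x)/(2*x))
-F(-859 - 1*1464) = -(1136 + (-859 - 1*1464))/(2*(-859 - 1*1464)) = -(1136 + (-859 - 1464))/(2*(-859 - 1464)) = -(1136 - 2323)/(2*(-2323)) = -(-1)*(-1187)/(2*2323) = -1*1187/4646 = -1187/4646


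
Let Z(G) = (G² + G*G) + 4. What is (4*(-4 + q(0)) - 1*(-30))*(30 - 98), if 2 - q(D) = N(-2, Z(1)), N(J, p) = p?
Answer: 136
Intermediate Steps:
Z(G) = 4 + 2*G² (Z(G) = (G² + G²) + 4 = 2*G² + 4 = 4 + 2*G²)
q(D) = -4 (q(D) = 2 - (4 + 2*1²) = 2 - (4 + 2*1) = 2 - (4 + 2) = 2 - 1*6 = 2 - 6 = -4)
(4*(-4 + q(0)) - 1*(-30))*(30 - 98) = (4*(-4 - 4) - 1*(-30))*(30 - 98) = (4*(-8) + 30)*(-68) = (-32 + 30)*(-68) = -2*(-68) = 136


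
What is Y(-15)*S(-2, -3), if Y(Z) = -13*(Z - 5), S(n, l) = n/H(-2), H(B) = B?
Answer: 260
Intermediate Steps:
S(n, l) = -n/2 (S(n, l) = n/(-2) = n*(-½) = -n/2)
Y(Z) = 65 - 13*Z (Y(Z) = -13*(-5 + Z) = 65 - 13*Z)
Y(-15)*S(-2, -3) = (65 - 13*(-15))*(-½*(-2)) = (65 + 195)*1 = 260*1 = 260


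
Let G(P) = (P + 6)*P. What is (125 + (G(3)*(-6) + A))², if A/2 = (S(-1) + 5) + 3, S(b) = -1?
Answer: 529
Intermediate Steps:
G(P) = P*(6 + P) (G(P) = (6 + P)*P = P*(6 + P))
A = 14 (A = 2*((-1 + 5) + 3) = 2*(4 + 3) = 2*7 = 14)
(125 + (G(3)*(-6) + A))² = (125 + ((3*(6 + 3))*(-6) + 14))² = (125 + ((3*9)*(-6) + 14))² = (125 + (27*(-6) + 14))² = (125 + (-162 + 14))² = (125 - 148)² = (-23)² = 529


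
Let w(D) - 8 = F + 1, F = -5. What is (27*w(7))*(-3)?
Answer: -324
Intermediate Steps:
w(D) = 4 (w(D) = 8 + (-5 + 1) = 8 - 4 = 4)
(27*w(7))*(-3) = (27*4)*(-3) = 108*(-3) = -324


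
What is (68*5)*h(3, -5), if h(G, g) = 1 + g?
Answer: -1360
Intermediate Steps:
(68*5)*h(3, -5) = (68*5)*(1 - 5) = 340*(-4) = -1360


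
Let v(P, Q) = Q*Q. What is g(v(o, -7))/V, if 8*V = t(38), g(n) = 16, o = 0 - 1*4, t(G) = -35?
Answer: -128/35 ≈ -3.6571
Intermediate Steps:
o = -4 (o = 0 - 4 = -4)
v(P, Q) = Q²
V = -35/8 (V = (⅛)*(-35) = -35/8 ≈ -4.3750)
g(v(o, -7))/V = 16/(-35/8) = 16*(-8/35) = -128/35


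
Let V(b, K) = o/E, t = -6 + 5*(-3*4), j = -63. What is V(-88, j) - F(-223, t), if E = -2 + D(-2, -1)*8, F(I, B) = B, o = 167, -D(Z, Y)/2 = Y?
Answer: 1091/14 ≈ 77.929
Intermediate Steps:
D(Z, Y) = -2*Y
t = -66 (t = -6 + 5*(-12) = -6 - 60 = -66)
E = 14 (E = -2 - 2*(-1)*8 = -2 + 2*8 = -2 + 16 = 14)
V(b, K) = 167/14
V(-88, j) - F(-223, t) = 167/14 - 1*(-66) = 167/14 + 66 = 1091/14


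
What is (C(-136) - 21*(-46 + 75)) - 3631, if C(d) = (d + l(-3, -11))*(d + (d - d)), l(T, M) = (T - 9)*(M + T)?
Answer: -8592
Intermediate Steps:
l(T, M) = (-9 + T)*(M + T)
C(d) = d*(168 + d) (C(d) = (d + ((-3)² - 9*(-11) - 9*(-3) - 11*(-3)))*(d + (d - d)) = (d + (9 + 99 + 27 + 33))*(d + 0) = (d + 168)*d = (168 + d)*d = d*(168 + d))
(C(-136) - 21*(-46 + 75)) - 3631 = (-136*(168 - 136) - 21*(-46 + 75)) - 3631 = (-136*32 - 21*29) - 3631 = (-4352 - 609) - 3631 = -4961 - 3631 = -8592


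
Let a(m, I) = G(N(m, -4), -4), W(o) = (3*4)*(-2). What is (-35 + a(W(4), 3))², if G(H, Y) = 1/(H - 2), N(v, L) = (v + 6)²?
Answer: 126990361/103684 ≈ 1224.8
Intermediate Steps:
W(o) = -24 (W(o) = 12*(-2) = -24)
N(v, L) = (6 + v)²
G(H, Y) = 1/(-2 + H)
a(m, I) = 1/(-2 + (6 + m)²)
(-35 + a(W(4), 3))² = (-35 + 1/(-2 + (6 - 24)²))² = (-35 + 1/(-2 + (-18)²))² = (-35 + 1/(-2 + 324))² = (-35 + 1/322)² = (-11269/322)² = 126990361/103684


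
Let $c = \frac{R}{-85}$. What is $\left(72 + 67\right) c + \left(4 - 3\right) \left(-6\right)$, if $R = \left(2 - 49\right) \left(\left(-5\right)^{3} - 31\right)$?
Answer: $- \frac{1019658}{85} \approx -11996.0$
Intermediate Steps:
$R = 7332$ ($R = - 47 \left(-125 - 31\right) = \left(-47\right) \left(-156\right) = 7332$)
$c = - \frac{7332}{85}$ ($c = \frac{7332}{-85} = 7332 \left(- \frac{1}{85}\right) = - \frac{7332}{85} \approx -86.259$)
$\left(72 + 67\right) c + \left(4 - 3\right) \left(-6\right) = \left(72 + 67\right) \left(- \frac{7332}{85}\right) + \left(4 - 3\right) \left(-6\right) = 139 \left(- \frac{7332}{85}\right) + 1 \left(-6\right) = - \frac{1019148}{85} - 6 = - \frac{1019658}{85}$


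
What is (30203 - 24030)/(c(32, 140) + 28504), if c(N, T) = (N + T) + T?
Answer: 6173/28816 ≈ 0.21422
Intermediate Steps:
c(N, T) = N + 2*T
(30203 - 24030)/(c(32, 140) + 28504) = (30203 - 24030)/((32 + 2*140) + 28504) = 6173/((32 + 280) + 28504) = 6173/(312 + 28504) = 6173/28816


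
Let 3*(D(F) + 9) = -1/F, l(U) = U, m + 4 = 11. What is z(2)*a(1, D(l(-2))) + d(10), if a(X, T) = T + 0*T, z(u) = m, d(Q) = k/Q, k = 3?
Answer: -923/15 ≈ -61.533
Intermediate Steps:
m = 7 (m = -4 + 11 = 7)
D(F) = -9 - 1/(3*F) (D(F) = -9 + (-1/F)/3 = -9 - 1/(3*F))
d(Q) = 3/Q
z(u) = 7
a(X, T) = T (a(X, T) = T + 0 = T)
z(2)*a(1, D(l(-2))) + d(10) = 7*(-9 - 1/3/(-2)) + 3/10 = 7*(-9 - 1/3*(-1/2)) + 3*(1/10) = 7*(-9 + 1/6) + 3/10 = 7*(-53/6) + 3/10 = -371/6 + 3/10 = -923/15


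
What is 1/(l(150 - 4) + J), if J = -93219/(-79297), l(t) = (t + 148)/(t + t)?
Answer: 11577362/25266633 ≈ 0.45821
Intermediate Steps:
l(t) = (148 + t)/(2*t) (l(t) = (148 + t)/((2*t)) = (148 + t)*(1/(2*t)) = (148 + t)/(2*t))
J = 93219/79297 (J = -93219*(-1/79297) = 93219/79297 ≈ 1.1756)
1/(l(150 - 4) + J) = 1/((148 + (150 - 4))/(2*(150 - 4)) + 93219/79297) = 1/((1/2)*(148 + 146)/146 + 93219/79297) = 1/((1/2)*(1/146)*294 + 93219/79297) = 1/(147/146 + 93219/79297) = 1/(25266633/11577362) = 11577362/25266633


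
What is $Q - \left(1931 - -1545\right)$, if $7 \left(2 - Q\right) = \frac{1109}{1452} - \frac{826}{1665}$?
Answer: $- \frac{19597119191}{5641020} \approx -3474.0$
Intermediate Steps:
$Q = \frac{11066329}{5641020}$ ($Q = 2 - \frac{\frac{1109}{1452} - \frac{826}{1665}}{7} = 2 - \frac{215711}{5641020} = \frac{11066329}{5641020} \approx 1.9618$)
$Q - \left(1931 - -1545\right) = \frac{11066329}{5641020} - \left(1931 - -1545\right) = \frac{11066329}{5641020} - \left(1931 + 1545\right) = \frac{11066329}{5641020} - 3476 = - \frac{19597119191}{5641020}$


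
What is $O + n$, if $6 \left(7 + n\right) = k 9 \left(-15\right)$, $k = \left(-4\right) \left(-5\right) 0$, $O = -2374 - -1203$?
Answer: $-1178$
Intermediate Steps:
$O = -1171$ ($O = -2374 + 1203 = -1171$)
$k = 0$ ($k = 20 \cdot 0 = 0$)
$n = -7$ ($n = -7 + \frac{0 \cdot 9 \left(-15\right)}{6} = -7 + \frac{0 \left(-15\right)}{6} = -7 + \frac{1}{6} \cdot 0 = -7 + 0 = -7$)
$O + n = -1171 - 7 = -1178$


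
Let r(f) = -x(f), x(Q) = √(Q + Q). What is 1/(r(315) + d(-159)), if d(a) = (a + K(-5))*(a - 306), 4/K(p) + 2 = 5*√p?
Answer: (-2 + 5*I*√5)/(3*(-620 + (-24645 + √70)*(2 - 5*I*√5))) ≈ 1.3525e-5 - 2.9487e-8*I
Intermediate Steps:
x(Q) = √2*√Q (x(Q) = √(2*Q) = √2*√Q)
K(p) = 4/(-2 + 5*√p)
r(f) = -√2*√f
d(a) = (-306 + a)*(a + 4/(-2 + 5*I*√5)) (d(a) = (a + 4/(-2 + 5*√(-5)))*(a - 306) = (a + 4/(-2 + 5*(I*√5)))*(-306 + a) = (a + 4/(-2 + 5*I*√5))*(-306 + a) = (-306 + a)*(a + 4/(-2 + 5*I*√5)))
1/(r(315) + d(-159)) = 1/(-√2*√315 + (816/43 + (-159)² - 39482/129*(-159) + 2040*I*√5/43 - 20/129*I*(-159)*√5)) = 1/(-√2*3*√35 + (816/43 + 25281 + 2092546/43 + 2040*I*√5/43 + 1060*I*√5/43)) = 1/(-3*√70 + (3180445/43 + 3100*I*√5/43)) = 1/(3180445/43 - 3*√70 + 3100*I*√5/43)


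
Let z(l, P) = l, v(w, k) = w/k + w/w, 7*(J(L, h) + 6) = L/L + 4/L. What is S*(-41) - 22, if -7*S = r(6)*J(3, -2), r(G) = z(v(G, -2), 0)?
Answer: 932/21 ≈ 44.381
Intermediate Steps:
J(L, h) = -41/7 + 4/(7*L) (J(L, h) = -6 + (L/L + 4/L)/7 = -6 + (1 + 4/L)/7 = -6 + (⅐ + 4/(7*L)) = -41/7 + 4/(7*L))
v(w, k) = 1 + w/k (v(w, k) = w/k + 1 = 1 + w/k)
r(G) = 1 - G/2 (r(G) = (-2 + G)/(-2) = -(-2 + G)/2 = 1 - G/2)
S = -34/21 (S = -(1 - ½*6)*(⅐)*(4 - 41*3)/3/7 = -(1 - 3)*(⅐)*(⅓)*(4 - 123)/7 = -(-2)*(⅐)*(⅓)*(-119)/7 = -(-2)*(-17)/(7*3) = -⅐*34/3 = -34/21 ≈ -1.6190)
S*(-41) - 22 = -34/21*(-41) - 22 = 1394/21 - 22 = 932/21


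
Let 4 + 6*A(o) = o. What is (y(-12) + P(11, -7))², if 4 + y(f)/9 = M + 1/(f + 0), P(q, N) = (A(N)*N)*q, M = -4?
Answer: 674041/144 ≈ 4680.8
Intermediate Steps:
A(o) = -⅔ + o/6
P(q, N) = N*q*(-⅔ + N/6) (P(q, N) = ((-⅔ + N/6)*N)*q = (N*(-⅔ + N/6))*q = N*q*(-⅔ + N/6))
y(f) = -72 + 9/f (y(f) = -36 + 9*(-4 + 1/(f + 0)) = -36 + 9*(-4 + 1/f) = -36 + (-36 + 9/f) = -72 + 9/f)
(y(-12) + P(11, -7))² = ((-72 + 9/(-12)) + (⅙)*(-7)*11*(-4 - 7))² = ((-72 + 9*(-1/12)) + (⅙)*(-7)*11*(-11))² = ((-72 - ¾) + 847/6)² = (-291/4 + 847/6)² = (821/12)² = 674041/144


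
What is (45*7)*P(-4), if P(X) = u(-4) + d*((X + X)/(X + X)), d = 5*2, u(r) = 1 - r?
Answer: 4725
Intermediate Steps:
d = 10
P(X) = 15 (P(X) = (1 - 1*(-4)) + 10*((X + X)/(X + X)) = (1 + 4) + 10*((2*X)/((2*X))) = 5 + 10*((2*X)*(1/(2*X))) = 5 + 10*1 = 5 + 10 = 15)
(45*7)*P(-4) = (45*7)*15 = 315*15 = 4725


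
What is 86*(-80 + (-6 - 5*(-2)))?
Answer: -6536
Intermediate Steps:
86*(-80 + (-6 - 5*(-2))) = 86*(-80 + (-6 + 10)) = 86*(-80 + 4) = 86*(-76) = -6536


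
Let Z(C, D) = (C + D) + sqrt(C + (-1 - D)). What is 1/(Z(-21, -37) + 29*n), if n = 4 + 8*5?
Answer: 406/494503 - sqrt(15)/1483509 ≈ 0.00081842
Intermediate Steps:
Z(C, D) = C + D + sqrt(-1 + C - D) (Z(C, D) = (C + D) + sqrt(-1 + C - D) = C + D + sqrt(-1 + C - D))
n = 44 (n = 4 + 40 = 44)
1/(Z(-21, -37) + 29*n) = 1/((-21 - 37 + sqrt(-1 - 21 - 1*(-37))) + 29*44) = 1/((-21 - 37 + sqrt(-1 - 21 + 37)) + 1276) = 1/((-21 - 37 + sqrt(15)) + 1276) = 1/((-58 + sqrt(15)) + 1276) = 1/(1218 + sqrt(15))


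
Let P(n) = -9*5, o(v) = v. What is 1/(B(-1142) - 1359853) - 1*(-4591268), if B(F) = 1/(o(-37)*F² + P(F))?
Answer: 301272120751904440407/65618500325390 ≈ 4.5913e+6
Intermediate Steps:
P(n) = -45
B(F) = 1/(-45 - 37*F²) (B(F) = 1/(-37*F² - 45) = 1/(-45 - 37*F²))
1/(B(-1142) - 1359853) - 1*(-4591268) = 1/(1/(-45 - 37*(-1142)²) - 1359853) - 1*(-4591268) = 1/(1/(-45 - 37*1304164) - 1359853) + 4591268 = 1/(1/(-45 - 48254068) - 1359853) + 4591268 = 1/(1/(-48254113) - 1359853) + 4591268 = 1/(-1/48254113 - 1359853) + 4591268 = 1/(-65618500325390/48254113) + 4591268 = -48254113/65618500325390 + 4591268 = 301272120751904440407/65618500325390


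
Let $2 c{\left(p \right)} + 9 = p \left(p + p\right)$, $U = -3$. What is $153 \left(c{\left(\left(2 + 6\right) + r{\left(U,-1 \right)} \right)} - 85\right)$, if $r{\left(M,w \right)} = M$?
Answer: $- \frac{19737}{2} \approx -9868.5$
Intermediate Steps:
$c{\left(p \right)} = - \frac{9}{2} + p^{2}$ ($c{\left(p \right)} = - \frac{9}{2} + \frac{p \left(p + p\right)}{2} = - \frac{9}{2} + \frac{p 2 p}{2} = - \frac{9}{2} + \frac{2 p^{2}}{2} = - \frac{9}{2} + p^{2}$)
$153 \left(c{\left(\left(2 + 6\right) + r{\left(U,-1 \right)} \right)} - 85\right) = 153 \left(\left(- \frac{9}{2} + \left(\left(2 + 6\right) - 3\right)^{2}\right) - 85\right) = 153 \left(\left(- \frac{9}{2} + \left(8 - 3\right)^{2}\right) - 85\right) = 153 \left(\left(- \frac{9}{2} + 5^{2}\right) - 85\right) = 153 \left(\left(- \frac{9}{2} + 25\right) - 85\right) = 153 \left(\frac{41}{2} - 85\right) = 153 \left(- \frac{129}{2}\right) = - \frac{19737}{2}$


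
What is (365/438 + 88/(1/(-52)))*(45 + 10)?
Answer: -1509805/6 ≈ -2.5163e+5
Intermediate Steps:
(365/438 + 88/(1/(-52)))*(45 + 10) = (365*(1/438) + 88/(-1/52))*55 = (⅚ + 88*(-52))*55 = (⅚ - 4576)*55 = -27451/6*55 = -1509805/6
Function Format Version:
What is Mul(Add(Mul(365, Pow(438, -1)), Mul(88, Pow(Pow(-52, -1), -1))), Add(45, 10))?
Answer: Rational(-1509805, 6) ≈ -2.5163e+5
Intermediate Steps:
Mul(Add(Mul(365, Pow(438, -1)), Mul(88, Pow(Pow(-52, -1), -1))), Add(45, 10)) = Mul(Add(Mul(365, Rational(1, 438)), Mul(88, Pow(Rational(-1, 52), -1))), 55) = Mul(Add(Rational(5, 6), Mul(88, -52)), 55) = Mul(Add(Rational(5, 6), -4576), 55) = Mul(Rational(-27451, 6), 55) = Rational(-1509805, 6)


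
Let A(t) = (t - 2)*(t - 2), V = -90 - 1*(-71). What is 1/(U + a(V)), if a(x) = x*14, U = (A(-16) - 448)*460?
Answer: -1/57306 ≈ -1.7450e-5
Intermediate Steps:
V = -19 (V = -90 + 71 = -19)
A(t) = (-2 + t)**2 (A(t) = (-2 + t)*(-2 + t) = (-2 + t)**2)
U = -57040 (U = ((-2 - 16)**2 - 448)*460 = ((-18)**2 - 448)*460 = (324 - 448)*460 = -124*460 = -57040)
a(x) = 14*x
1/(U + a(V)) = 1/(-57040 + 14*(-19)) = 1/(-57040 - 266) = 1/(-57306) = -1/57306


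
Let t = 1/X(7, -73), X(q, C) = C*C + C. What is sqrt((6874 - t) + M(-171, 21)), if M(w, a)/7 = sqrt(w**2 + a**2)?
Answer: sqrt(5274942478 + 16114896*sqrt(3298))/876 ≈ 89.889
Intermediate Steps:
X(q, C) = C + C**2 (X(q, C) = C**2 + C = C + C**2)
M(w, a) = 7*sqrt(a**2 + w**2) (M(w, a) = 7*sqrt(w**2 + a**2) = 7*sqrt(a**2 + w**2))
t = 1/5256 (t = 1/(-73*(1 - 73)) = 1/(-73*(-72)) = 1/5256 ≈ 0.00019026)
sqrt((6874 - t) + M(-171, 21)) = sqrt((6874 - 1*1/5256) + 7*sqrt(21**2 + (-171)**2)) = sqrt((6874 - 1/5256) + 7*sqrt(441 + 29241)) = sqrt(36129743/5256 + 7*sqrt(29682)) = sqrt(36129743/5256 + 7*(3*sqrt(3298))) = sqrt(36129743/5256 + 21*sqrt(3298))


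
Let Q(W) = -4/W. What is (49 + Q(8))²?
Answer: 9409/4 ≈ 2352.3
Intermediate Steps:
(49 + Q(8))² = (49 - 4/8)² = (49 - 4*⅛)² = (49 - ½)² = (97/2)² = 9409/4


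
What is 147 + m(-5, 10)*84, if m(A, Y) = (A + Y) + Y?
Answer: 1407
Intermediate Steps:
m(A, Y) = A + 2*Y
147 + m(-5, 10)*84 = 147 + (-5 + 2*10)*84 = 147 + (-5 + 20)*84 = 147 + 15*84 = 147 + 1260 = 1407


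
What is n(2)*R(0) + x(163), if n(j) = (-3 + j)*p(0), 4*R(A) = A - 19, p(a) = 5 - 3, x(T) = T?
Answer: 345/2 ≈ 172.50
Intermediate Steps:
p(a) = 2
R(A) = -19/4 + A/4 (R(A) = (A - 19)/4 = (-19 + A)/4 = -19/4 + A/4)
n(j) = -6 + 2*j (n(j) = (-3 + j)*2 = -6 + 2*j)
n(2)*R(0) + x(163) = (-6 + 2*2)*(-19/4 + (¼)*0) + 163 = (-6 + 4)*(-19/4 + 0) + 163 = -2*(-19/4) + 163 = 19/2 + 163 = 345/2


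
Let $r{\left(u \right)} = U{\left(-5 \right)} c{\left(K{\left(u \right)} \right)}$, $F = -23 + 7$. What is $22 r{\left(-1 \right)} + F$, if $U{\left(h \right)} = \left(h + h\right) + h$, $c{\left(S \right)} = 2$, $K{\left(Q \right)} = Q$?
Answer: $-676$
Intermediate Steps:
$F = -16$
$U{\left(h \right)} = 3 h$ ($U{\left(h \right)} = 2 h + h = 3 h$)
$r{\left(u \right)} = -30$ ($r{\left(u \right)} = 3 \left(-5\right) 2 = \left(-15\right) 2 = -30$)
$22 r{\left(-1 \right)} + F = 22 \left(-30\right) - 16 = -660 - 16 = -676$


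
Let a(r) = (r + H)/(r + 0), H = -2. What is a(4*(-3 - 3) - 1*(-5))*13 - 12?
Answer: 45/19 ≈ 2.3684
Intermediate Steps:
a(r) = (-2 + r)/r (a(r) = (r - 2)/(r + 0) = (-2 + r)/r)
a(4*(-3 - 3) - 1*(-5))*13 - 12 = ((-2 + (4*(-3 - 3) - 1*(-5)))/(4*(-3 - 3) - 1*(-5)))*13 - 12 = ((-2 + (4*(-6) + 5))/(4*(-6) + 5))*13 - 12 = ((-2 + (-24 + 5))/(-24 + 5))*13 - 12 = ((-2 - 19)/(-19))*13 - 12 = -1/19*(-21)*13 - 12 = (21/19)*13 - 12 = 273/19 - 12 = 45/19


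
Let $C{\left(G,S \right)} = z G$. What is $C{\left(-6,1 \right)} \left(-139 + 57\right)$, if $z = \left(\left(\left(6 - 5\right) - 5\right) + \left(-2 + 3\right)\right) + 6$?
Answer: $1476$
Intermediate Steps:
$z = 3$ ($z = \left(\left(1 - 5\right) + 1\right) + 6 = \left(-4 + 1\right) + 6 = -3 + 6 = 3$)
$C{\left(G,S \right)} = 3 G$
$C{\left(-6,1 \right)} \left(-139 + 57\right) = 3 \left(-6\right) \left(-139 + 57\right) = \left(-18\right) \left(-82\right) = 1476$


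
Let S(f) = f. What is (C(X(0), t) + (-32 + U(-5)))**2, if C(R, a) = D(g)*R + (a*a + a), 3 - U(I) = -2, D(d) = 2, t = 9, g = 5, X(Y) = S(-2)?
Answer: 3481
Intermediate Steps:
X(Y) = -2
U(I) = 5 (U(I) = 3 - 1*(-2) = 3 + 2 = 5)
C(R, a) = a + a**2 + 2*R (C(R, a) = 2*R + (a*a + a) = 2*R + (a**2 + a) = 2*R + (a + a**2) = a + a**2 + 2*R)
(C(X(0), t) + (-32 + U(-5)))**2 = ((9 + 9**2 + 2*(-2)) + (-32 + 5))**2 = ((9 + 81 - 4) - 27)**2 = (86 - 27)**2 = 59**2 = 3481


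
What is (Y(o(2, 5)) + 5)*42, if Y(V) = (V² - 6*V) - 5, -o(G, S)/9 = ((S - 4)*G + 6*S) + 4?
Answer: 4490640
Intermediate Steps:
o(G, S) = -36 - 54*S - 9*G*(-4 + S) (o(G, S) = -9*(((S - 4)*G + 6*S) + 4) = -9*(((-4 + S)*G + 6*S) + 4) = -9*((G*(-4 + S) + 6*S) + 4) = -9*((6*S + G*(-4 + S)) + 4) = -9*(4 + 6*S + G*(-4 + S)) = -36 - 54*S - 9*G*(-4 + S))
Y(V) = -5 + V² - 6*V
(Y(o(2, 5)) + 5)*42 = ((-5 + (-36 - 54*5 + 36*2 - 9*2*5)² - 6*(-36 - 54*5 + 36*2 - 9*2*5)) + 5)*42 = ((-5 + (-36 - 270 + 72 - 90)² - 6*(-36 - 270 + 72 - 90)) + 5)*42 = ((-5 + (-324)² - 6*(-324)) + 5)*42 = ((-5 + 104976 + 1944) + 5)*42 = (106915 + 5)*42 = 106920*42 = 4490640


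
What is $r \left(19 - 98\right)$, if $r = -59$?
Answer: $4661$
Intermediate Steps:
$r \left(19 - 98\right) = - 59 \left(19 - 98\right) = \left(-59\right) \left(-79\right) = 4661$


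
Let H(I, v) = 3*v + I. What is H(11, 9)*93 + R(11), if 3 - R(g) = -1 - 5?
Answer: 3543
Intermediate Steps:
H(I, v) = I + 3*v
R(g) = 9 (R(g) = 3 - (-1 - 5) = 3 - 1*(-6) = 3 + 6 = 9)
H(11, 9)*93 + R(11) = (11 + 3*9)*93 + 9 = (11 + 27)*93 + 9 = 38*93 + 9 = 3534 + 9 = 3543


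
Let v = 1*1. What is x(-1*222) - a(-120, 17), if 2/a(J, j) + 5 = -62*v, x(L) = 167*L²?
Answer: 551438678/67 ≈ 8.2304e+6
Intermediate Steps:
v = 1
a(J, j) = -2/67 (a(J, j) = 2/(-5 - 62*1) = 2/(-5 - 62) = 2/(-67) = 2*(-1/67) = -2/67)
x(-1*222) - a(-120, 17) = 167*(-1*222)² - 1*(-2/67) = 167*(-222)² + 2/67 = 167*49284 + 2/67 = 8230428 + 2/67 = 551438678/67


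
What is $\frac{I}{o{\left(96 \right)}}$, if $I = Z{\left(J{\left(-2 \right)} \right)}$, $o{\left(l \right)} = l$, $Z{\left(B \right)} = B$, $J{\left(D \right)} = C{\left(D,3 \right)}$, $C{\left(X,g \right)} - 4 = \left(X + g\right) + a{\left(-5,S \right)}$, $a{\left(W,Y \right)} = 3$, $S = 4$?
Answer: $\frac{1}{12} \approx 0.083333$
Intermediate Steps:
$C{\left(X,g \right)} = 7 + X + g$ ($C{\left(X,g \right)} = 4 + \left(\left(X + g\right) + 3\right) = 4 + \left(3 + X + g\right) = 7 + X + g$)
$J{\left(D \right)} = 10 + D$ ($J{\left(D \right)} = 7 + D + 3 = 10 + D$)
$I = 8$ ($I = 10 - 2 = 8$)
$\frac{I}{o{\left(96 \right)}} = \frac{8}{96} = 8 \cdot \frac{1}{96} = \frac{1}{12}$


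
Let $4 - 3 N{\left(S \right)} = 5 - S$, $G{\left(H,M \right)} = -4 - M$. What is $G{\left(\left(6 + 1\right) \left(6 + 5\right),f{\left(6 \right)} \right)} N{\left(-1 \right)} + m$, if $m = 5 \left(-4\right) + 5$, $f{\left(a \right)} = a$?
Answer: $- \frac{25}{3} \approx -8.3333$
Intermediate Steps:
$N{\left(S \right)} = - \frac{1}{3} + \frac{S}{3}$ ($N{\left(S \right)} = \frac{4}{3} - \frac{5 - S}{3} = \frac{4}{3} + \left(- \frac{5}{3} + \frac{S}{3}\right) = - \frac{1}{3} + \frac{S}{3}$)
$m = -15$ ($m = -20 + 5 = -15$)
$G{\left(\left(6 + 1\right) \left(6 + 5\right),f{\left(6 \right)} \right)} N{\left(-1 \right)} + m = \left(-4 - 6\right) \left(- \frac{1}{3} + \frac{1}{3} \left(-1\right)\right) - 15 = \left(-4 - 6\right) \left(- \frac{1}{3} - \frac{1}{3}\right) - 15 = \left(-10\right) \left(- \frac{2}{3}\right) - 15 = \frac{20}{3} - 15 = - \frac{25}{3}$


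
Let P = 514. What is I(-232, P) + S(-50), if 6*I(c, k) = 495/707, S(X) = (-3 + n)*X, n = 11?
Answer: -565435/1414 ≈ -399.88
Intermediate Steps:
S(X) = 8*X (S(X) = (-3 + 11)*X = 8*X)
I(c, k) = 165/1414 (I(c, k) = (495/707)/6 = (495*(1/707))/6 = (⅙)*(495/707) = 165/1414)
I(-232, P) + S(-50) = 165/1414 + 8*(-50) = 165/1414 - 400 = -565435/1414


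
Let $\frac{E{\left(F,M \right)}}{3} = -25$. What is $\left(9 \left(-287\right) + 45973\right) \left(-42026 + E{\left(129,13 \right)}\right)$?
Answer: $-1826762390$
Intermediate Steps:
$E{\left(F,M \right)} = -75$ ($E{\left(F,M \right)} = 3 \left(-25\right) = -75$)
$\left(9 \left(-287\right) + 45973\right) \left(-42026 + E{\left(129,13 \right)}\right) = \left(9 \left(-287\right) + 45973\right) \left(-42026 - 75\right) = \left(-2583 + 45973\right) \left(-42101\right) = 43390 \left(-42101\right) = -1826762390$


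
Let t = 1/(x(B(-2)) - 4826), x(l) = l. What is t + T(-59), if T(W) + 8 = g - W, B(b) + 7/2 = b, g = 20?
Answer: 686071/9663 ≈ 71.000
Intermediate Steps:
B(b) = -7/2 + b
T(W) = 12 - W (T(W) = -8 + (20 - W) = 12 - W)
t = -2/9663 (t = 1/((-7/2 - 2) - 4826) = 1/(-11/2 - 4826) = 1/(-9663/2) = -2/9663 ≈ -0.00020698)
t + T(-59) = -2/9663 + (12 - 1*(-59)) = -2/9663 + (12 + 59) = -2/9663 + 71 = 686071/9663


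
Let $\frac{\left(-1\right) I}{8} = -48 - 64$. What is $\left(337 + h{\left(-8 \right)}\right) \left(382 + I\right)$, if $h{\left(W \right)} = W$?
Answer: $420462$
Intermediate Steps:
$I = 896$ ($I = - 8 \left(-48 - 64\right) = \left(-8\right) \left(-112\right) = 896$)
$\left(337 + h{\left(-8 \right)}\right) \left(382 + I\right) = \left(337 - 8\right) \left(382 + 896\right) = 329 \cdot 1278 = 420462$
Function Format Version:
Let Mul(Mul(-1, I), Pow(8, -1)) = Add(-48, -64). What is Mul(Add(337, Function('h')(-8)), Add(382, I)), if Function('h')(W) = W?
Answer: 420462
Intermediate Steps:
I = 896 (I = Mul(-8, Add(-48, -64)) = Mul(-8, -112) = 896)
Mul(Add(337, Function('h')(-8)), Add(382, I)) = Mul(Add(337, -8), Add(382, 896)) = Mul(329, 1278) = 420462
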